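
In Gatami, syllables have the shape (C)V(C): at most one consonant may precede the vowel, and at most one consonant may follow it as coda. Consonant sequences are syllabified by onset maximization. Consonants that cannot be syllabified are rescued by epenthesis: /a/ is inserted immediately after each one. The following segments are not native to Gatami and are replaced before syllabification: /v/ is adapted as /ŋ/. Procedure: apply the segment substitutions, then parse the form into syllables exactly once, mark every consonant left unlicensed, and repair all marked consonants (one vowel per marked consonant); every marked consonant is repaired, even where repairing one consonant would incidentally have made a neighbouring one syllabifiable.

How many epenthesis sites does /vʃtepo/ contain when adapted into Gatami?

After substitution the input is /ŋʃtepo/.
The unsyllabifiable consonants are /ŋ/, /ʃ/; each receives one epenthetic vowel.

2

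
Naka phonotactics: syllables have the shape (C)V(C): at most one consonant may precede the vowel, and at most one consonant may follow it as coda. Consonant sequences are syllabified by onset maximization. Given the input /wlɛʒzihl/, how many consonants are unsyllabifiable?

2

Syllabifying with onset maximization leaves /w/, /l/ stranded (at most one coda consonant is licensed; onsets are limited to one consonant).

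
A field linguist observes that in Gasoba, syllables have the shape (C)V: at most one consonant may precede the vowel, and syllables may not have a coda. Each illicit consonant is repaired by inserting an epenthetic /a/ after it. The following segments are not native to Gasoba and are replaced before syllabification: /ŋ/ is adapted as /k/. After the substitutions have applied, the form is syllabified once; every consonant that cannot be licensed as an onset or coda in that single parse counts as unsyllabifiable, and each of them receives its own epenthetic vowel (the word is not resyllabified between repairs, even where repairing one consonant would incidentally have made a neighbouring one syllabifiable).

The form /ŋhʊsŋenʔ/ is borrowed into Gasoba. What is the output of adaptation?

Substitution: /ŋ/ → /k/, giving /khʊskenʔ/.
Under (C)V, the unsyllabifiable consonants are /k/, /s/, /n/, /ʔ/ (no codas are permitted; onsets are limited to one consonant).
Epenthesis after each stranded consonant: /k/ → /ka/, /s/ → /sa/, /n/ → /na/, /ʔ/ → /ʔa/.

kahʊsakenaʔa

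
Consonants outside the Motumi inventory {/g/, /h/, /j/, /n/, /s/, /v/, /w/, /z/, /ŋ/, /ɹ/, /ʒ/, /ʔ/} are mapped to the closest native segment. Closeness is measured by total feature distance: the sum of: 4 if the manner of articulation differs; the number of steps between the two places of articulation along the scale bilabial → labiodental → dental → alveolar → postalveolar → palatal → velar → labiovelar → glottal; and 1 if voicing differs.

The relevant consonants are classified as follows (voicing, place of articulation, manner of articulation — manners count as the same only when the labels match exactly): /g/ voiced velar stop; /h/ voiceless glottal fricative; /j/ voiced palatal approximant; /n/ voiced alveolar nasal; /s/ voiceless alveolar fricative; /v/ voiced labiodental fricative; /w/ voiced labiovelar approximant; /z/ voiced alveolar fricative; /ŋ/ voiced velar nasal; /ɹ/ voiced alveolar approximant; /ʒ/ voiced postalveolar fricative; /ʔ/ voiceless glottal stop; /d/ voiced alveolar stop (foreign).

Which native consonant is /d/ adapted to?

/g/ is closest: same manner (stop), place distance 3 (alveolar→velar), same voicing; total 3. Next closest is /n/ at distance 4.

g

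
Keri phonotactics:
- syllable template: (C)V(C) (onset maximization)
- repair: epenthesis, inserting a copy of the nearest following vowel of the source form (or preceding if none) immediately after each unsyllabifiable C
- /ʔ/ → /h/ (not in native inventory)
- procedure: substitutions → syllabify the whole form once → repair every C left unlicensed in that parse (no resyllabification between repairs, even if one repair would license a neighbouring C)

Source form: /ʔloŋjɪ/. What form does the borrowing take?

holoŋjɪ

Substitution: /ʔ/ → /h/, giving /hloŋjɪ/.
The consonants /h/ cannot be parsed into a legal (C)V(C) syllable (at most one coda consonant is licensed; onsets are limited to one consonant).
Each unlicensed consonant becomes the onset of a new syllable: /h/ → /ho/.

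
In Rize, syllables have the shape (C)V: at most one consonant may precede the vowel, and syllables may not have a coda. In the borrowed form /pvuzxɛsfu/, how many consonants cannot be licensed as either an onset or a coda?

3

Under (C)V, the unsyllabifiable consonants are /p/, /z/, /s/ (no codas are permitted; onsets are limited to one consonant).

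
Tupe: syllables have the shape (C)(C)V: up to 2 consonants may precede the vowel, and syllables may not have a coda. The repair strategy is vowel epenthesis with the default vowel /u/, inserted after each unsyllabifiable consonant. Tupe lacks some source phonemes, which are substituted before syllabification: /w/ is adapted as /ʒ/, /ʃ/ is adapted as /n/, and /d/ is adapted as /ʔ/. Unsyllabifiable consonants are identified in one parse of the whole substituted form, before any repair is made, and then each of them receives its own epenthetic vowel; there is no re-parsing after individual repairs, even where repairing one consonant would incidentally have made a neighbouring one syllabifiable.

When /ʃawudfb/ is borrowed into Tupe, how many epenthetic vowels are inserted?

After substitution the input is /naʒuʔfb/.
The unsyllabifiable consonants are /ʔ/, /f/, /b/; each receives one epenthetic vowel.

3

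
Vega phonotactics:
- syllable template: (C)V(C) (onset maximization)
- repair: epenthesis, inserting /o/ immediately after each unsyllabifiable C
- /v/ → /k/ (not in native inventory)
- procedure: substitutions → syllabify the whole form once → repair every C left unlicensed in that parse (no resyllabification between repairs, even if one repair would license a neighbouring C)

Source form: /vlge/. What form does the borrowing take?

Substitution: /v/ → /k/, giving /klge/.
Syllabifying with onset maximization leaves /k/, /l/ stranded (at most one coda consonant is licensed; onsets are limited to one consonant).
Inserting the epenthetic vowel yields /k/ → /ko/, /l/ → /lo/.

kologe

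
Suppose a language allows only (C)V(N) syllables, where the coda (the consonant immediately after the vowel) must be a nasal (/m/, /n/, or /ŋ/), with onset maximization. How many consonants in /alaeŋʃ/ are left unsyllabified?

1

Syllabifying with onset maximization leaves /ʃ/ stranded (only a nasal (/m/, /n/, or /ŋ/) is licensed in coda position; onsets are limited to one consonant).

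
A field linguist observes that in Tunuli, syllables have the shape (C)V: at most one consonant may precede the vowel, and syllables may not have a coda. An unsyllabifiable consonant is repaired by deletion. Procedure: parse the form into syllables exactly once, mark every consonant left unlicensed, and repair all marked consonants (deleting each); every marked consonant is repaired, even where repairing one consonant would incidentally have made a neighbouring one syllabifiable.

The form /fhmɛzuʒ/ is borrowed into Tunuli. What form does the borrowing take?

mɛzu

Under (C)V, the unsyllabifiable consonants are /f/, /h/, /ʒ/ (no codas are permitted; onsets are limited to one consonant).
Deletion applies to /f/, /h/, /ʒ/.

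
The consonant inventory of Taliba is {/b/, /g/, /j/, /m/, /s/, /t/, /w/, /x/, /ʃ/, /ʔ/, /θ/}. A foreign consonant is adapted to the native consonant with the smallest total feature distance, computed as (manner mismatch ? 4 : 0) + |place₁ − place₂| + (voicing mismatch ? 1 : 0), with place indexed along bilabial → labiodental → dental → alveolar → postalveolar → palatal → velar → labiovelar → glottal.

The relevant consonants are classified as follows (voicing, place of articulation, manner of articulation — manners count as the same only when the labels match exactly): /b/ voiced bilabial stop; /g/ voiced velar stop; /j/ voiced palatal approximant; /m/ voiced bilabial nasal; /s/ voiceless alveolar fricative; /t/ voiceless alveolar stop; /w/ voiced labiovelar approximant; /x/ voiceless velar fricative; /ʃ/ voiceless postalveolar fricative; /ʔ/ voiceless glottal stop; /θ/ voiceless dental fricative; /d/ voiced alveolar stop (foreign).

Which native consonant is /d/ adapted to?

/t/ is closest: same manner (stop), place distance 0 (alveolar→alveolar), voicing differs (+1); total 1. Next closest is /b/ at distance 3.

t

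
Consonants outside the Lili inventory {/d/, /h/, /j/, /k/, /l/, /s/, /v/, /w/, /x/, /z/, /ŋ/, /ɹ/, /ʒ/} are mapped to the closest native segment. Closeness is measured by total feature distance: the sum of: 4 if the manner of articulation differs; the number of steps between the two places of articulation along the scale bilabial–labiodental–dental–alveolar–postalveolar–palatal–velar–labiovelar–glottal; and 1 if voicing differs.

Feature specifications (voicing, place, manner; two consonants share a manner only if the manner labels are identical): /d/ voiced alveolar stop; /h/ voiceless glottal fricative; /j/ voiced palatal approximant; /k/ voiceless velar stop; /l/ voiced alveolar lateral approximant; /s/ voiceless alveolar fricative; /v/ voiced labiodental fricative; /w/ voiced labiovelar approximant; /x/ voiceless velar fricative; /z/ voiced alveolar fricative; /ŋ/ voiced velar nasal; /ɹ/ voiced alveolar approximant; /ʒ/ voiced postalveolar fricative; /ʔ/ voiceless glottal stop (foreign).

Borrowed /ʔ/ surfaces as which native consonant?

/k/ is closest: same manner (stop), place distance 2 (glottal→velar), same voicing; total 2. Next closest is /h/ at distance 4.

k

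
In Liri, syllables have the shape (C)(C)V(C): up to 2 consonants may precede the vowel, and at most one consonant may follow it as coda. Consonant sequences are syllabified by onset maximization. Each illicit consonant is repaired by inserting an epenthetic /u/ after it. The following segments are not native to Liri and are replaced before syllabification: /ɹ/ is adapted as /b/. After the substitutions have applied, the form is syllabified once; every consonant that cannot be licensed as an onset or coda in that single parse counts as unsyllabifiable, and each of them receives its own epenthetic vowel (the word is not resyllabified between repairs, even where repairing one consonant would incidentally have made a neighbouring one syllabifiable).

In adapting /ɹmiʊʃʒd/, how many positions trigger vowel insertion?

2

After substitution the input is /bmiʊʃʒd/.
The unsyllabifiable consonants are /ʒ/, /d/; each receives one epenthetic vowel.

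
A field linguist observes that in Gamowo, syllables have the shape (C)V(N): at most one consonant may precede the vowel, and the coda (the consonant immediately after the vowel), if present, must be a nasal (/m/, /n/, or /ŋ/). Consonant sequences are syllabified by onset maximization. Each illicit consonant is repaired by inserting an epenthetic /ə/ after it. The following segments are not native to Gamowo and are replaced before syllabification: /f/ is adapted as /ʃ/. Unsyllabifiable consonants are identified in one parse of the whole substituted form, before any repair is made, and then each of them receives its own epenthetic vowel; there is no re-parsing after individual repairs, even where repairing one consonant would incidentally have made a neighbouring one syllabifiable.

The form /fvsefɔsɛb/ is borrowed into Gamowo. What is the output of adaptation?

Substitution: /f/ → /ʃ/, giving /ʃvseʃɔsɛb/.
Under (C)V(N), the unsyllabifiable consonants are /ʃ/, /v/, /b/ (only a nasal (/m/, /n/, or /ŋ/) is licensed in coda position; onsets are limited to one consonant).
Inserting the epenthetic vowel yields /ʃ/ → /ʃə/, /v/ → /və/, /b/ → /bə/.

ʃəvəseʃɔsɛbə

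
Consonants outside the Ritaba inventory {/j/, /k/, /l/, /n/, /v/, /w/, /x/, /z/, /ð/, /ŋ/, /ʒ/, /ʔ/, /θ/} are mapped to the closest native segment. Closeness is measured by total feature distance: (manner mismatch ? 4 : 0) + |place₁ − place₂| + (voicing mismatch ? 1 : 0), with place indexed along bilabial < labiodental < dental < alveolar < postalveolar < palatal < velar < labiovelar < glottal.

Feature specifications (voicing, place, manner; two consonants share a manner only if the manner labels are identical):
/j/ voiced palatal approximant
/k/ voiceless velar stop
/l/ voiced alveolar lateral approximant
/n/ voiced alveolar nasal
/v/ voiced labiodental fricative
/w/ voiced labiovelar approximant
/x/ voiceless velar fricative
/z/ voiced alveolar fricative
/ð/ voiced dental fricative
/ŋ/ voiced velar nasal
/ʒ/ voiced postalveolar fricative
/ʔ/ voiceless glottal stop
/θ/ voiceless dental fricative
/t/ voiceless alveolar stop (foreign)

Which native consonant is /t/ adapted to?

/k/ is closest: same manner (stop), place distance 3 (alveolar→velar), same voicing; total 3. Next closest is /l/ at distance 5.

k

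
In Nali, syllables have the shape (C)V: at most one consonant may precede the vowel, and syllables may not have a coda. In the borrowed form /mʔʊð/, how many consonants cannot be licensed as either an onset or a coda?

The consonants /m/, /ð/ cannot be parsed into a legal (C)V syllable (no codas are permitted; onsets are limited to one consonant).

2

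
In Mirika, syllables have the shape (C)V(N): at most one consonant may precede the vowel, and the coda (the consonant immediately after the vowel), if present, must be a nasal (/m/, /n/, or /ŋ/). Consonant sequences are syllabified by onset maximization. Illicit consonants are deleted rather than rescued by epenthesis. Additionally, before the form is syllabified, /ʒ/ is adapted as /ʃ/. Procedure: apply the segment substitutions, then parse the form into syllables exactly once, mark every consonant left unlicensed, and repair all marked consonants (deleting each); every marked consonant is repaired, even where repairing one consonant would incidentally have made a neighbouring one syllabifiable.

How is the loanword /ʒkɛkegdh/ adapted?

kɛke

Substitution: /ʒ/ → /ʃ/, giving /ʃkɛkegdh/.
Syllabifying with onset maximization leaves /ʃ/, /g/, /d/, /h/ stranded (only a nasal (/m/, /n/, or /ŋ/) is licensed in coda position; onsets are limited to one consonant).
Each unlicensed consonant is deleted: /ʃ/, /g/, /d/, /h/.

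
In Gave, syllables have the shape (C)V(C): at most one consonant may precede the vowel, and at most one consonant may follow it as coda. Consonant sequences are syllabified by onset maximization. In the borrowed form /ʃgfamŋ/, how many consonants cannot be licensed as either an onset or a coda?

Under (C)V(C), the unsyllabifiable consonants are /ʃ/, /g/, /ŋ/ (at most one coda consonant is licensed; onsets are limited to one consonant).

3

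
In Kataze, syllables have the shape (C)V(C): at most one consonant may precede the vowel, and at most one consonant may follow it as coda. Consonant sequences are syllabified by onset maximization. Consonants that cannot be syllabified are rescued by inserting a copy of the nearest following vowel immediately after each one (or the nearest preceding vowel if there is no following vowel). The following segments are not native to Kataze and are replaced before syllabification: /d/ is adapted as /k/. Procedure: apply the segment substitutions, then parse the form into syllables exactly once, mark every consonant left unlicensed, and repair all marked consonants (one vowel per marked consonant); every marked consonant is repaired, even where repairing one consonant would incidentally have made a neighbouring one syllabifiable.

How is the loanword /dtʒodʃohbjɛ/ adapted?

kotoʒokʃohbɛjɛ

Substitution: /d/ → /k/, giving /ktʒokʃohbjɛ/.
Under (C)V(C), the unsyllabifiable consonants are /k/, /t/, /b/ (at most one coda consonant is licensed; onsets are limited to one consonant).
Inserting the epenthetic vowel yields /k/ → /ko/, /t/ → /to/, /b/ → /bɛ/.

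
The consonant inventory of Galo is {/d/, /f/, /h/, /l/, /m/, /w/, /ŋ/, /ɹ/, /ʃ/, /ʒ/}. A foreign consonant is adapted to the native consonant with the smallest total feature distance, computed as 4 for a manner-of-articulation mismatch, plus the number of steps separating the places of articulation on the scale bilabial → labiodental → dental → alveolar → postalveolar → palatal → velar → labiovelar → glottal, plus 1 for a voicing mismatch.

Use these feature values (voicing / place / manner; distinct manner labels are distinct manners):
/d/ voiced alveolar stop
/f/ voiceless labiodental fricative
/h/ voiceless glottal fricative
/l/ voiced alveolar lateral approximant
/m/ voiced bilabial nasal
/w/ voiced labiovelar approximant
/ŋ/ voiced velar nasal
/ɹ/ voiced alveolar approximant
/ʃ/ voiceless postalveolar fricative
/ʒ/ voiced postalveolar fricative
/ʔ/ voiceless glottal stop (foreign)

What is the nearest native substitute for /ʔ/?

/h/ is closest: manner differs (stop→fricative, +4), place distance 0 (glottal→glottal), same voicing; total 4. Next closest is /d/ at distance 6.

h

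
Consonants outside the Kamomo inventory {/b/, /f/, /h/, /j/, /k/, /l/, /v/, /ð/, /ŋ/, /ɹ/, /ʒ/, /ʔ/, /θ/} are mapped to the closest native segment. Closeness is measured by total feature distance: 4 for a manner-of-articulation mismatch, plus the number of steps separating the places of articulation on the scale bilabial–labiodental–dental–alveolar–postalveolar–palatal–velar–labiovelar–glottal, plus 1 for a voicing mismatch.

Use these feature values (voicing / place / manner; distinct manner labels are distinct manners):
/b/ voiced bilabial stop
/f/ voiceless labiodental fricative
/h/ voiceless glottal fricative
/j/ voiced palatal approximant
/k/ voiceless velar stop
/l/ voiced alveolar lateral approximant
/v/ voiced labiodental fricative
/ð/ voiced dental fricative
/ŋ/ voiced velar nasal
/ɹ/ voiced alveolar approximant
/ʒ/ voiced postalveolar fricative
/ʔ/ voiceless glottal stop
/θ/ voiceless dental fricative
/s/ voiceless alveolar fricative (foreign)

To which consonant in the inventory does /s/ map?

/θ/ is closest: same manner (fricative), place distance 1 (alveolar→dental), same voicing; total 1. Next closest is /f/ at distance 2.

θ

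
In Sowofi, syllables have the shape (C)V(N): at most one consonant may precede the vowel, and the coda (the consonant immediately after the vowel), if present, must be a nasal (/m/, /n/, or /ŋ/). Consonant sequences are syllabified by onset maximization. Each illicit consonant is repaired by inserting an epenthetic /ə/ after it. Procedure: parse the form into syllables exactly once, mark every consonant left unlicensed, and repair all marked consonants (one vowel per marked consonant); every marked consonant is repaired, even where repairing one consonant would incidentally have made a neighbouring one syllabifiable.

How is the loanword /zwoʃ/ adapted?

zəwoʃə

The consonants /z/, /ʃ/ cannot be parsed into a legal (C)V(N) syllable (only a nasal (/m/, /n/, or /ŋ/) is licensed in coda position; onsets are limited to one consonant).
Epenthesis after each stranded consonant: /z/ → /zə/, /ʃ/ → /ʃə/.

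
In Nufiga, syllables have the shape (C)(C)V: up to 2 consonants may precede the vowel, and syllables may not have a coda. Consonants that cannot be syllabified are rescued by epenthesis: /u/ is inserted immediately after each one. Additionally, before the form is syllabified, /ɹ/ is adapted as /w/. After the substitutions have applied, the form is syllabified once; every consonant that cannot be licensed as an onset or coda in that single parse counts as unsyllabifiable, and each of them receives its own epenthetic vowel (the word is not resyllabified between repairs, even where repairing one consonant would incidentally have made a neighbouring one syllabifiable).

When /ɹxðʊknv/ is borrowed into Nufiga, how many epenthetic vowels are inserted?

4

After substitution the input is /wxðʊknv/.
The unsyllabifiable consonants are /w/, /k/, /n/, /v/; each receives one epenthetic vowel.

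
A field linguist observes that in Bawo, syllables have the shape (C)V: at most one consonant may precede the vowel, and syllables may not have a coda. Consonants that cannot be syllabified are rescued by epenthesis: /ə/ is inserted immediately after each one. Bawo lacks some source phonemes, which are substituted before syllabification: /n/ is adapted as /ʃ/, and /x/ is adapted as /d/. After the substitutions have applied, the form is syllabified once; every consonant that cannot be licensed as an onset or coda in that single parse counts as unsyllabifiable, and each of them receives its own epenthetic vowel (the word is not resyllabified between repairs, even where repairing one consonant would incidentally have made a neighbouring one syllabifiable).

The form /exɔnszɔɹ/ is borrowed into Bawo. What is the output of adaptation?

edɔʃəsəzɔɹə

Substitution: /x/ → /d/, /n/ → /ʃ/, giving /edɔʃszɔɹ/.
Under (C)V, the unsyllabifiable consonants are /ʃ/, /s/, /ɹ/ (no codas are permitted; onsets are limited to one consonant).
Inserting the epenthetic vowel yields /ʃ/ → /ʃə/, /s/ → /sə/, /ɹ/ → /ɹə/.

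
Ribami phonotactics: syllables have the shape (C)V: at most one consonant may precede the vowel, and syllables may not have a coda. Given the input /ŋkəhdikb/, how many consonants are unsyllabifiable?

4

Under (C)V, the unsyllabifiable consonants are /ŋ/, /h/, /k/, /b/ (no codas are permitted; onsets are limited to one consonant).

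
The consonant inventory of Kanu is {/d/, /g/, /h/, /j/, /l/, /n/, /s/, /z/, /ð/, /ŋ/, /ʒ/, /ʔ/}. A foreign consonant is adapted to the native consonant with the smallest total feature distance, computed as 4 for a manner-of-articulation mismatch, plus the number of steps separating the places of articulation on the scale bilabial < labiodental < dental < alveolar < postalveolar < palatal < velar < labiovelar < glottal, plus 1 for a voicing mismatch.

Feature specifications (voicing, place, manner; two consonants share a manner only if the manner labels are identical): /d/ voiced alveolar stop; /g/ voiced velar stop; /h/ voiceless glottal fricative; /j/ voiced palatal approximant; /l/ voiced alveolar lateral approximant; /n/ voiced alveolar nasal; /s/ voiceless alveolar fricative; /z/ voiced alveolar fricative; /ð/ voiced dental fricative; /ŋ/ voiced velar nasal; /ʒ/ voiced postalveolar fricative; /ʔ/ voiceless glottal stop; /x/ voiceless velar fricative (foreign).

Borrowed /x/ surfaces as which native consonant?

h

/h/ is closest: same manner (fricative), place distance 2 (velar→glottal), same voicing; total 2. Next closest is /s/ at distance 3.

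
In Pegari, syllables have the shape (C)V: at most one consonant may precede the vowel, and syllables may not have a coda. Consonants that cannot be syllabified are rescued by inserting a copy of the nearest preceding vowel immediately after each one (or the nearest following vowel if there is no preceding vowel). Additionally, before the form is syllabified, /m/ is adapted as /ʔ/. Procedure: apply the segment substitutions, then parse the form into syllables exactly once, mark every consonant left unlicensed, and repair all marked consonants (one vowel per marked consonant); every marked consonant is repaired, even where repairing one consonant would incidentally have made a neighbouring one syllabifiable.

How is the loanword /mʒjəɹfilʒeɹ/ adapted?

Substitution: /m/ → /ʔ/, giving /ʔʒjəɹfilʒeɹ/.
Syllabifying with onset maximization leaves /ʔ/, /ʒ/, /ɹ/, /l/, /ɹ/ stranded (no codas are permitted; onsets are limited to one consonant).
Inserting the epenthetic vowel yields /ʔ/ → /ʔə/, /ʒ/ → /ʒə/, /ɹ/ → /ɹə/, /l/ → /li/, /ɹ/ → /ɹe/.

ʔəʒəjəɹəfiliʒeɹe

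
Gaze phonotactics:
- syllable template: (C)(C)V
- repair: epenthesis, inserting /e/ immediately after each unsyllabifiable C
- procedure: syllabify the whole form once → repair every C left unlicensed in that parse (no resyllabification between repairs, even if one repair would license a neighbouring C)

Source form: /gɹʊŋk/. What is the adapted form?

The consonants /ŋ/, /k/ cannot be parsed into a legal (C)(C)V syllable (no codas are permitted; onsets may contain at most 2 consonants).
Each unlicensed consonant becomes the onset of a new syllable: /ŋ/ → /ŋe/, /k/ → /ke/.

gɹʊŋeke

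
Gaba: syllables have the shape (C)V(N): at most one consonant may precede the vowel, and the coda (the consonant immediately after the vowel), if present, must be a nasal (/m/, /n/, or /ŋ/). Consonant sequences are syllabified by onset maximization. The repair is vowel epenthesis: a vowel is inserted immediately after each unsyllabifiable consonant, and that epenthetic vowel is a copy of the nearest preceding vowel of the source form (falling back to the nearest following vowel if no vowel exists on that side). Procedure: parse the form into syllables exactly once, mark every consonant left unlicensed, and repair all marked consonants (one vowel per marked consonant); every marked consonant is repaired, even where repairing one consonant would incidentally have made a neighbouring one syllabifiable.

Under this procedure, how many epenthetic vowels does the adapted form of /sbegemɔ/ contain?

The unsyllabifiable consonants are /s/; each receives one epenthetic vowel.

1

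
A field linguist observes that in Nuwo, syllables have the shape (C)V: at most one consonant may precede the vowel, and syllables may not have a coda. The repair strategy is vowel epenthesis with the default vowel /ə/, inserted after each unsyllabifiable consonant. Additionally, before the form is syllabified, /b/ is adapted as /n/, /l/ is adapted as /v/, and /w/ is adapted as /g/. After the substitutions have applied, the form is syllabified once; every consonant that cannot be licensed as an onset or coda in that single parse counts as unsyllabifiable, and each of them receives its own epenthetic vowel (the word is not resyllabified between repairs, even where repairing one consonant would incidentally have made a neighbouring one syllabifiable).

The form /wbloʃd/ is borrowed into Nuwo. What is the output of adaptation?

Substitution: /w/ → /g/, /b/ → /n/, /l/ → /v/, giving /gnvoʃd/.
Syllabifying with onset maximization leaves /g/, /n/, /ʃ/, /d/ stranded (no codas are permitted; onsets are limited to one consonant).
Inserting the epenthetic vowel yields /g/ → /gə/, /n/ → /nə/, /ʃ/ → /ʃə/, /d/ → /də/.

gənəvoʃədə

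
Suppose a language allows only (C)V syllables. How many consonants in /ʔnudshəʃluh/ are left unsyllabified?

Syllabifying with onset maximization leaves /ʔ/, /d/, /s/, /ʃ/, /h/ stranded (no codas are permitted; onsets are limited to one consonant).

5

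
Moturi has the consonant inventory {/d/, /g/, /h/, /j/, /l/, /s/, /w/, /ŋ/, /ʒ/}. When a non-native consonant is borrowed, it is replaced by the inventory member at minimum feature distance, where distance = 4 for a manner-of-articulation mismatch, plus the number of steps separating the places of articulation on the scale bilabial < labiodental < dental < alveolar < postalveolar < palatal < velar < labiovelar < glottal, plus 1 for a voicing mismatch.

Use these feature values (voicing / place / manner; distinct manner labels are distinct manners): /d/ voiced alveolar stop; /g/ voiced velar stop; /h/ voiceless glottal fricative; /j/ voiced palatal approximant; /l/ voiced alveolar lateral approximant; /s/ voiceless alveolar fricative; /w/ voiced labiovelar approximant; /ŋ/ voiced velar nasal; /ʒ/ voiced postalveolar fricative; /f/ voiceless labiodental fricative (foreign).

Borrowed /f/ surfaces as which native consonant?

/s/ is closest: same manner (fricative), place distance 2 (labiodental→alveolar), same voicing; total 2. Next closest is /ʒ/ at distance 4.

s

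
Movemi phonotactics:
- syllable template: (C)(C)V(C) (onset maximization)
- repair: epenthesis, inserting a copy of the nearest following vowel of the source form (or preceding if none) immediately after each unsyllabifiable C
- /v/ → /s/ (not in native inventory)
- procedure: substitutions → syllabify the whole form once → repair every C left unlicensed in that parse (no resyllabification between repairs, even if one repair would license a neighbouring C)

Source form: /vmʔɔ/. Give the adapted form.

Substitution: /v/ → /s/, giving /smʔɔ/.
Under (C)(C)V(C), the unsyllabifiable consonants are /s/ (at most one coda consonant is licensed; onsets may contain at most 2 consonants).
Each unlicensed consonant becomes the onset of a new syllable: /s/ → /sɔ/.

sɔmʔɔ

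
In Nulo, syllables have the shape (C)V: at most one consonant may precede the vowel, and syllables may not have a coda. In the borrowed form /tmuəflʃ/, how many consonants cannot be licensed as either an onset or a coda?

The consonants /t/, /f/, /l/, /ʃ/ cannot be parsed into a legal (C)V syllable (no codas are permitted; onsets are limited to one consonant).

4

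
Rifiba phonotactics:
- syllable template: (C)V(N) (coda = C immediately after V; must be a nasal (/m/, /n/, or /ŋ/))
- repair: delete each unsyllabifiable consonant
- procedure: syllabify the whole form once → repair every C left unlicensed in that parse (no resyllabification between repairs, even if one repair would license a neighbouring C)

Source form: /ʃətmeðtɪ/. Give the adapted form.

ʃəmetɪ

Under (C)V(N), the unsyllabifiable consonants are /t/, /ð/ (only a nasal (/m/, /n/, or /ŋ/) is licensed in coda position; onsets are limited to one consonant).
Deleting the stranded consonants removes /t/, /ð/.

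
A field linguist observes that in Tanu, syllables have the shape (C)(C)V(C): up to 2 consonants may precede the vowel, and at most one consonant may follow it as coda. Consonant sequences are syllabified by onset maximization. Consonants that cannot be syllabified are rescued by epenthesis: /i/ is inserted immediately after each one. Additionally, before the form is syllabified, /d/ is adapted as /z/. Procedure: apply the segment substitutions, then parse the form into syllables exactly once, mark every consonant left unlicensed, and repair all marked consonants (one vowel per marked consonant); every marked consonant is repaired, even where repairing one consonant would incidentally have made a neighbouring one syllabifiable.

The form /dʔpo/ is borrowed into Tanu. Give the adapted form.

Substitution: /d/ → /z/, giving /zʔpo/.
Syllabifying with onset maximization leaves /z/ stranded (at most one coda consonant is licensed; onsets may contain at most 2 consonants).
Epenthesis after each stranded consonant: /z/ → /zi/.

ziʔpo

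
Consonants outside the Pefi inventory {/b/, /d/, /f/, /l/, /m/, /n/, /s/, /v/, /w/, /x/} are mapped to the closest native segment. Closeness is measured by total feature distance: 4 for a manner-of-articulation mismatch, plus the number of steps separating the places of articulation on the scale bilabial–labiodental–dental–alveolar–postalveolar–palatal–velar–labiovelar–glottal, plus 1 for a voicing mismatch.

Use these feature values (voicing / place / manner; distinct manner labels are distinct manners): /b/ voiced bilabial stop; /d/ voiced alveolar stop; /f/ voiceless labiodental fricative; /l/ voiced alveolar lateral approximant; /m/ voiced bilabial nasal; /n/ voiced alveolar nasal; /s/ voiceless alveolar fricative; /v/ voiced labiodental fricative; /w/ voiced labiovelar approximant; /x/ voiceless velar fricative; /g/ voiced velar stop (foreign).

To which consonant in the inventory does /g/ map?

/d/ is closest: same manner (stop), place distance 3 (velar→alveolar), same voicing; total 3. Next closest is /w/ at distance 5.

d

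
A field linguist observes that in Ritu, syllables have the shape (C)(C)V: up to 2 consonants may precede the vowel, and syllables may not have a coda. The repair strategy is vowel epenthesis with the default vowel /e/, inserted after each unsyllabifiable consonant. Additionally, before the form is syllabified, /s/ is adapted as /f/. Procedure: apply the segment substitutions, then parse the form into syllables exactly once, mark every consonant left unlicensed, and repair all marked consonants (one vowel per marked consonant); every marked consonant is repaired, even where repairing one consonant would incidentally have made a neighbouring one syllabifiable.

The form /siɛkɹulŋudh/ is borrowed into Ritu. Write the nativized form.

fiɛkɹulŋudehe

Substitution: /s/ → /f/, giving /fiɛkɹulŋudh/.
Syllabifying with onset maximization leaves /d/, /h/ stranded (no codas are permitted; onsets may contain at most 2 consonants).
Inserting the epenthetic vowel yields /d/ → /de/, /h/ → /he/.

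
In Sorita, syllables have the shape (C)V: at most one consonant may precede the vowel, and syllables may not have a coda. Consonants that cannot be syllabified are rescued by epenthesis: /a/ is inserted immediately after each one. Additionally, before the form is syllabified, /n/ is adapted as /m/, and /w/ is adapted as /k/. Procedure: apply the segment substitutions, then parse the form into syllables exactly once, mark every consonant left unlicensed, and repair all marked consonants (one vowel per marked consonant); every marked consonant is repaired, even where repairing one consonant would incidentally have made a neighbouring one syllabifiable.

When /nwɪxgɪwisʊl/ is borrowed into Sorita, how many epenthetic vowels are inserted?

After substitution the input is /mkɪxgɪkisʊl/.
The unsyllabifiable consonants are /m/, /x/, /l/; each receives one epenthetic vowel.

3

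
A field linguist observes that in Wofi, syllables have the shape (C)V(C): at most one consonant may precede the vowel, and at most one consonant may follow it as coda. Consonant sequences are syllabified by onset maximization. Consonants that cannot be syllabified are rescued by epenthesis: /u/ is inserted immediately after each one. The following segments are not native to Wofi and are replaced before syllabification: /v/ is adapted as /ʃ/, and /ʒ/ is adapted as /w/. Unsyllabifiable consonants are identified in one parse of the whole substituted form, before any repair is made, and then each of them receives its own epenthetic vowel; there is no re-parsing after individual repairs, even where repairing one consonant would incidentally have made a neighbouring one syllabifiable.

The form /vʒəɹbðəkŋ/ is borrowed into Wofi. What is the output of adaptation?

ʃuwəɹbuðəkŋu

Substitution: /v/ → /ʃ/, /ʒ/ → /w/, giving /ʃwəɹbðəkŋ/.
Under (C)V(C), the unsyllabifiable consonants are /ʃ/, /b/, /ŋ/ (at most one coda consonant is licensed; onsets are limited to one consonant).
Epenthesis after each stranded consonant: /ʃ/ → /ʃu/, /b/ → /bu/, /ŋ/ → /ŋu/.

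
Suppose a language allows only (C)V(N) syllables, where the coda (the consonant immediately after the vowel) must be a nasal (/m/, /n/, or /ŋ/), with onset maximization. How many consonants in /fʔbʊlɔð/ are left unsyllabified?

Under (C)V(N), the unsyllabifiable consonants are /f/, /ʔ/, /ð/ (only a nasal (/m/, /n/, or /ŋ/) is licensed in coda position; onsets are limited to one consonant).

3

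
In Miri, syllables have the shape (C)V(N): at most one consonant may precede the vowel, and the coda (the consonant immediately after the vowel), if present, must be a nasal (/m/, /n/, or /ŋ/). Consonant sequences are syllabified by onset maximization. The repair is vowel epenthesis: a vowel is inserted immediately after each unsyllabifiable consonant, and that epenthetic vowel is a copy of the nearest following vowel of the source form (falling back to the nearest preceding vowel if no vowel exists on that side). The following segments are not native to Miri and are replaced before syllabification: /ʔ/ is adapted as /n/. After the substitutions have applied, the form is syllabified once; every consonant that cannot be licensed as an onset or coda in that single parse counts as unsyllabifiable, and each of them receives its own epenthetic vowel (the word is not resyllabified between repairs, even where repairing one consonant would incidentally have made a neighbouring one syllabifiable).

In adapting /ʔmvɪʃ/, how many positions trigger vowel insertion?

3

After substitution the input is /nmvɪʃ/.
The unsyllabifiable consonants are /n/, /m/, /ʃ/; each receives one epenthetic vowel.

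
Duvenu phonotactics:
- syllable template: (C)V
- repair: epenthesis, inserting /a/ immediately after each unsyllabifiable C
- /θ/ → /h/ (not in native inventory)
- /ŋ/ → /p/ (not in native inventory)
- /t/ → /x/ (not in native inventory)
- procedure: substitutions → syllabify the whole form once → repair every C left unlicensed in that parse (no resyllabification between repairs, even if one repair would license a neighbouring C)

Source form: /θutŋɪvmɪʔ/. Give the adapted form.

huxapɪvamɪʔa

Substitution: /θ/ → /h/, /t/ → /x/, /ŋ/ → /p/, giving /huxpɪvmɪʔ/.
The consonants /x/, /v/, /ʔ/ cannot be parsed into a legal (C)V syllable (no codas are permitted; onsets are limited to one consonant).
Each unlicensed consonant becomes the onset of a new syllable: /x/ → /xa/, /v/ → /va/, /ʔ/ → /ʔa/.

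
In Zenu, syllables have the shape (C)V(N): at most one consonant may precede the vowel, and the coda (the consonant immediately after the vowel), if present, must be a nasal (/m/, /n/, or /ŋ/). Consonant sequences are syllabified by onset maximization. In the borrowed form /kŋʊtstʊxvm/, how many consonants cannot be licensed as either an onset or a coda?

Under (C)V(N), the unsyllabifiable consonants are /k/, /t/, /s/, /x/, /v/, /m/ (only a nasal (/m/, /n/, or /ŋ/) is licensed in coda position; onsets are limited to one consonant).

6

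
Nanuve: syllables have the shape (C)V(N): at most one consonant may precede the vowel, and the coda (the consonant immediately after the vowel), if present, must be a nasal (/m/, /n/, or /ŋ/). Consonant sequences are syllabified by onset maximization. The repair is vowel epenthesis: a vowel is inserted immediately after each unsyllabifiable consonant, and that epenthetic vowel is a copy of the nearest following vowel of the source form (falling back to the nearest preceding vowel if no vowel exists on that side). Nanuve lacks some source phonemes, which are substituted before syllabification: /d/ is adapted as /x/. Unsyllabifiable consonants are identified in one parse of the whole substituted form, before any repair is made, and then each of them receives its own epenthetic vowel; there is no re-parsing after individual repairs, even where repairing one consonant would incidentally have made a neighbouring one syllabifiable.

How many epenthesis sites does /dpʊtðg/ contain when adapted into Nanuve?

After substitution the input is /xpʊtðg/.
The unsyllabifiable consonants are /x/, /t/, /ð/, /g/; each receives one epenthetic vowel.

4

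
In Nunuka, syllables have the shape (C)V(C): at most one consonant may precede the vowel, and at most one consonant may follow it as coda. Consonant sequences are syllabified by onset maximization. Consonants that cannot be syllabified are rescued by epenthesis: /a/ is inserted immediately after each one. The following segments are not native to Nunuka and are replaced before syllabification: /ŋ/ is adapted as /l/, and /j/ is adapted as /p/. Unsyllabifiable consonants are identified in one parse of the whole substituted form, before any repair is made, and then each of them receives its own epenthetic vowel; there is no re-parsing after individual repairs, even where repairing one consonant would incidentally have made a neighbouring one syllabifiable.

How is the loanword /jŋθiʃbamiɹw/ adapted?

palaθiʃbamiɹwa

Substitution: /j/ → /p/, /ŋ/ → /l/, giving /plθiʃbamiɹw/.
The consonants /p/, /l/, /w/ cannot be parsed into a legal (C)V(C) syllable (at most one coda consonant is licensed; onsets are limited to one consonant).
Inserting the epenthetic vowel yields /p/ → /pa/, /l/ → /la/, /w/ → /wa/.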